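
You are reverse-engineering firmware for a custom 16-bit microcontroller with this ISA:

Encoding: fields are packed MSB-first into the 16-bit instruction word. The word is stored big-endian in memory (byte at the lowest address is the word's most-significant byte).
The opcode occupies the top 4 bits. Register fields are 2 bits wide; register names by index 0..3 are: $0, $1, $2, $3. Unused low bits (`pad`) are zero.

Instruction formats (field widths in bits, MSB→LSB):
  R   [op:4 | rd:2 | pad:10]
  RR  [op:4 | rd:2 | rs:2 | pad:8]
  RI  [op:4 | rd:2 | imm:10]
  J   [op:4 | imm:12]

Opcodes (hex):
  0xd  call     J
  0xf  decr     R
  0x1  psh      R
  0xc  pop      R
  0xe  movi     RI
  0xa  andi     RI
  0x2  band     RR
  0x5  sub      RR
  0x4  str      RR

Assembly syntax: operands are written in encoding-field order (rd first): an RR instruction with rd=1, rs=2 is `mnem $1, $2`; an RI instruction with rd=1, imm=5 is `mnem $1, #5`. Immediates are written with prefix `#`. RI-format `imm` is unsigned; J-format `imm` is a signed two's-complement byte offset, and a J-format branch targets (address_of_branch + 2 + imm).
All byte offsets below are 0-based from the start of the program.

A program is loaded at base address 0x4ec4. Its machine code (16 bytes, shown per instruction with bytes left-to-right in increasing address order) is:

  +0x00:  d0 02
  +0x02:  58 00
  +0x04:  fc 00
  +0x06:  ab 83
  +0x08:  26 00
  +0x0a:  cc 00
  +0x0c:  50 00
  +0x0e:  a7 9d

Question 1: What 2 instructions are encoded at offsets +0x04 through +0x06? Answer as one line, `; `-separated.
[04] fc 00 → 0xfc00
  top 4b → 0xf → decr [R]
  rd: (w>>10)&0x3=0x3 → $3
[06] ab 83 → 0xab83
  top 4b → 0xa → andi [RI]
  rd: (w>>10)&0x3=0x2 → $2
  imm: (w>>0)&0x3ff=0x383 → #899

decr $3; andi $2, #899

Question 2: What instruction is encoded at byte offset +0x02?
sub $2, $0

off 0x02: read 58 00 as big → 0x5800
  top 4b → 0x5 → sub [RR]
  rd: (w>>10)&0x3=0x2 → $2
  rs: (w>>8)&0x3=0x0 → $0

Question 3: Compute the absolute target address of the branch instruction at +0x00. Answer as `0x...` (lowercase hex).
@+00  big-endian(d0 02) = 0xd002
  opcode bits[15:12]=0xd: call/J
  [11:0] imm=2 = #2
  target = base 0x4ec4 + off 0x00 + 2 + imm 2 = 0x4ec8

0x4ec8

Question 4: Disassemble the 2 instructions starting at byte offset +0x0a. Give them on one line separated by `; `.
off 0x0a: read cc 00 as big → 0xcc00
  top 4b → 0xc → pop [R]
  rd: (w>>10)&0x3=0x3 → $3
off 0x0c: read 50 00 as big → 0x5000
  top 4b → 0x5 → sub [RR]
  rd: (w>>10)&0x3=0x0 → $0
  rs: (w>>8)&0x3=0x0 → $0

pop $3; sub $0, $0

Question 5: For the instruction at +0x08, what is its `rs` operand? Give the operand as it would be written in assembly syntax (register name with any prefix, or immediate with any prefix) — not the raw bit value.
off 0x08: read 26 00 as big → 0x2600
  op=0x2600>>12=0x2 ⇒ band (RR)
  rd@[11:10]=0x1 ⇒ $1
  rs@[9:8]=0x2 ⇒ $2

$2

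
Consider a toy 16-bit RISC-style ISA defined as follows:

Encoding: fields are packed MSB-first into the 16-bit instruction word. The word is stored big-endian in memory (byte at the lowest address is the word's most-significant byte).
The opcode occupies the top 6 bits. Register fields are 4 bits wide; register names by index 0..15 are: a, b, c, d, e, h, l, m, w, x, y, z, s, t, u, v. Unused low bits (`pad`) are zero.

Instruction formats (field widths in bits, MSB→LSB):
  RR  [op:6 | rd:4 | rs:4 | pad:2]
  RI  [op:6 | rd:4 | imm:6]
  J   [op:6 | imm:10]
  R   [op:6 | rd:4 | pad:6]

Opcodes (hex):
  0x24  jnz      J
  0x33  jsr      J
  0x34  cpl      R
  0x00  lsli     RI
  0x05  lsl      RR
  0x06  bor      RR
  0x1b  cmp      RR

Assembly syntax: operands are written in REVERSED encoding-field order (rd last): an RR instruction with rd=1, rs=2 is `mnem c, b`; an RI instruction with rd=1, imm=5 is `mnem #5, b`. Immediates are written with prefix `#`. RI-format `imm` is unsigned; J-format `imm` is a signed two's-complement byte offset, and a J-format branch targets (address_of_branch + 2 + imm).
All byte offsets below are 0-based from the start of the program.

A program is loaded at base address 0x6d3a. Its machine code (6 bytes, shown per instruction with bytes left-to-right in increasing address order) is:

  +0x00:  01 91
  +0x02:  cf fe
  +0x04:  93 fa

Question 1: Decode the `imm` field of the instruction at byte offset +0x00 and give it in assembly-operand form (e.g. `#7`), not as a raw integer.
[00] 01 91 → 0x0191
  op=0x0191>>10=0x0 ⇒ lsli (RI)
  rd: (w>>6)&0xf=0x6 → l
  imm: (w>>0)&0x3f=0x11 → #17

#17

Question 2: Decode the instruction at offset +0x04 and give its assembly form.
off 0x04: read 93 fa as big → 0x93fa
  op=0x93fa>>10=0x24 ⇒ jnz (J)
  [9:0] imm=1018 (s10→-6) = #-6

jnz #-6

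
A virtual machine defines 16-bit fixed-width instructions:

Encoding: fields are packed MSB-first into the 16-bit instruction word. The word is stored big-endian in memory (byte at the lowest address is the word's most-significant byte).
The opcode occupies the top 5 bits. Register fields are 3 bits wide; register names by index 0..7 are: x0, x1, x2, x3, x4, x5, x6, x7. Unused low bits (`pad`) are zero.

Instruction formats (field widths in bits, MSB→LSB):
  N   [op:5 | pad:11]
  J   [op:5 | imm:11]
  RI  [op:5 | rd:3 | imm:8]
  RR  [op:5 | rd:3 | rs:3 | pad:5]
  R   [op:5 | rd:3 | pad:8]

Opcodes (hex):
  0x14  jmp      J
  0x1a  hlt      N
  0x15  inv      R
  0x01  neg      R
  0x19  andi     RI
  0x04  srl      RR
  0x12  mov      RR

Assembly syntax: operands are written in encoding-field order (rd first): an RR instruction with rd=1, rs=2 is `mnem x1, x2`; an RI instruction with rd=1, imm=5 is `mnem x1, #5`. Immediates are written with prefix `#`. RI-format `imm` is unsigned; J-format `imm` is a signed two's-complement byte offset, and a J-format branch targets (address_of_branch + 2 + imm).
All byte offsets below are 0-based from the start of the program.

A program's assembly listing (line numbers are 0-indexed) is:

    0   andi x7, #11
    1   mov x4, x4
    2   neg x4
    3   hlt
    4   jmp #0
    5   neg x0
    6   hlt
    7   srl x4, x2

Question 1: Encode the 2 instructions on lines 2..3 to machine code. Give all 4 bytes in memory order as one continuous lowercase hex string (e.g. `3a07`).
0c00d000

line 2 (neg): pack op=0x1:5|rd=4:3|pad=0:8 = 0x0c00; big→ 0c 00
line 3 (hlt): pack op=0x1a:5|pad=0:11 = 0xd000; big→ d0 00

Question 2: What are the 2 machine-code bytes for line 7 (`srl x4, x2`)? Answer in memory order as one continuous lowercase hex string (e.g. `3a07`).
L7: srl op=0x4:5|rd=4:3|rs=2:3|pad=0:5 ⇒ 0x2440 ⇒ big 24 40

2440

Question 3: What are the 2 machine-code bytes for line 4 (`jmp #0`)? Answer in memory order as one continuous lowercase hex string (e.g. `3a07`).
line 4 (jmp): pack op=0x14:5|imm=0:11 = 0xa000; big→ a0 00

a000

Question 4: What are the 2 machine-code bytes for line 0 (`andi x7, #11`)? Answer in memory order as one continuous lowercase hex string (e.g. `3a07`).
cf0b

line 0 (andi): pack op=0x19:5|rd=7:3|imm=11:8 = 0xcf0b; big→ cf 0b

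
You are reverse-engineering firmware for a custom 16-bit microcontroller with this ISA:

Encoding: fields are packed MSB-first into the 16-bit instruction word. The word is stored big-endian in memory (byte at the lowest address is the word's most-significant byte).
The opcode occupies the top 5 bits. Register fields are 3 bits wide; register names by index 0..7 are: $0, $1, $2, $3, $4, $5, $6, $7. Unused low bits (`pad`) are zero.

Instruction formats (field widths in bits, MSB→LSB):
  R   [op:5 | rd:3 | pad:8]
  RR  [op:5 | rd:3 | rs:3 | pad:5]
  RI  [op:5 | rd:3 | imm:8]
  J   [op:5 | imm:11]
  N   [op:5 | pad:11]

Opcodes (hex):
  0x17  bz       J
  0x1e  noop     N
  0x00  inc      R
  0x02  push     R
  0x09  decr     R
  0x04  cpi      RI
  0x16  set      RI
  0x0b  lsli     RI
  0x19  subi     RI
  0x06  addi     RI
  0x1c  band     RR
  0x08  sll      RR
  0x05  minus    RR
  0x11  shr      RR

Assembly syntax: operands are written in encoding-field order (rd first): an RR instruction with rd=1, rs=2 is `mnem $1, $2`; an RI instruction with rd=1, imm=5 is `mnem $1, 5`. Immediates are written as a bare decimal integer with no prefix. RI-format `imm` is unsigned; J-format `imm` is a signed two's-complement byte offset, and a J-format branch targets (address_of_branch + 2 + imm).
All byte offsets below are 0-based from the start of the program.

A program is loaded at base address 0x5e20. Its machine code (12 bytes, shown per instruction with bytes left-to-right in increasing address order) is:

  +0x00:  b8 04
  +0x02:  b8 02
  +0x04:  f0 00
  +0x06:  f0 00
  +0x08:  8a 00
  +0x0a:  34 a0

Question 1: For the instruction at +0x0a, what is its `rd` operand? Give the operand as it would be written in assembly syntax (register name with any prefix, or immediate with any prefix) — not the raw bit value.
$4

+0x0a: 34 a0 ⇒ word 0x34a0 (big)
  opcode bits[15:11]=0x6: addi/RI
  rd@[10:8]=0x4 ⇒ $4
  imm@[7:0]=0xa0 ⇒ 160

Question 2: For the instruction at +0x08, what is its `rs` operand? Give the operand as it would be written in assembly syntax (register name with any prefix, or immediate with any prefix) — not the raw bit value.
@+08  big-endian(8a 00) = 0x8a00
  top 5b → 0x11 → shr [RR]
  rd@[10:8]=0x2 ⇒ $2
  rs@[7:5]=0x0 ⇒ $0

$0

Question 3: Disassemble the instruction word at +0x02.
bz 2

+0x02: b8 02 ⇒ word 0xb802 (big)
  op=0xb802>>11=0x17 ⇒ bz (J)
  [10:0] imm=2 = 2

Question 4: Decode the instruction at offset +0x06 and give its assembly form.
noop

+0x06: f0 00 ⇒ word 0xf000 (big)
  op=0xf000>>11=0x1e ⇒ noop (N)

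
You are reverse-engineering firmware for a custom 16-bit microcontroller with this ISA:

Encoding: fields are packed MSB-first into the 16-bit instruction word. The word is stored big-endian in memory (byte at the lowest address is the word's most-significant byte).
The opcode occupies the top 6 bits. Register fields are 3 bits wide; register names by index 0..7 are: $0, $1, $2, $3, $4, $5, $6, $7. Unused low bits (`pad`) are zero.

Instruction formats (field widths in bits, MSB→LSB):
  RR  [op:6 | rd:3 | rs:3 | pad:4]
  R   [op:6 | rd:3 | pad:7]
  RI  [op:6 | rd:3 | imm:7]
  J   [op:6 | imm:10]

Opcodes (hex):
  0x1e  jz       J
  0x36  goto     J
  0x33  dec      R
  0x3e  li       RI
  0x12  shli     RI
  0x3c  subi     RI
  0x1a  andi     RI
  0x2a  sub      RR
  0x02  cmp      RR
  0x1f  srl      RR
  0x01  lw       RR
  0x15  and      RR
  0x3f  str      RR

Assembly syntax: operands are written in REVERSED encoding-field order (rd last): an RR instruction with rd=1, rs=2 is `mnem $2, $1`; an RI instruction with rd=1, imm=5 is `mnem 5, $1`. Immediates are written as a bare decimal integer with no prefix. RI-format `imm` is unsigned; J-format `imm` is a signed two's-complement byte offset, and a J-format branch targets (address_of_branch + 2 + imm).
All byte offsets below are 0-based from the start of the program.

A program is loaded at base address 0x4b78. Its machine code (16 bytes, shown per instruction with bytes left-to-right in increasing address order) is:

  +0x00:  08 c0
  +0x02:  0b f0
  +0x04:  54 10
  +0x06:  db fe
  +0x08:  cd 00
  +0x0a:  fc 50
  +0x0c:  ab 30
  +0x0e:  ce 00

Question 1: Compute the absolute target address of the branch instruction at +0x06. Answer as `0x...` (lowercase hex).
@+06  big-endian(db fe) = 0xdbfe
  opcode bits[15:10]=0x36: goto/J
  imm@[9:0]=0x3fe (s10→-2) ⇒ -2
  target = base 0x4b78 + off 0x06 + 2 + imm -2 = 0x4b7e

0x4b7e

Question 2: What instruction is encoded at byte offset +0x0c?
@+0c  big-endian(ab 30) = 0xab30
  top 6b → 0x2a → sub [RR]
  rd@[9:7]=0x6 ⇒ $6
  rs@[6:4]=0x3 ⇒ $3

sub $3, $6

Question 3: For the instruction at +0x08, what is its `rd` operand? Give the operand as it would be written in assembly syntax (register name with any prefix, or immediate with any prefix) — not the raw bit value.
+0x08: cd 00 ⇒ word 0xcd00 (big)
  op=0xcd00>>10=0x33 ⇒ dec (R)
  rd: (w>>7)&0x7=0x2 → $2

$2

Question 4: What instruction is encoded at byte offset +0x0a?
str $5, $0

+0x0a: fc 50 ⇒ word 0xfc50 (big)
  op=0xfc50>>10=0x3f ⇒ str (RR)
  [9:7] rd=0 = $0
  [6:4] rs=5 = $5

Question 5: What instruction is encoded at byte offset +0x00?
+0x00: 08 c0 ⇒ word 0x08c0 (big)
  op=0x08c0>>10=0x2 ⇒ cmp (RR)
  [9:7] rd=1 = $1
  [6:4] rs=4 = $4

cmp $4, $1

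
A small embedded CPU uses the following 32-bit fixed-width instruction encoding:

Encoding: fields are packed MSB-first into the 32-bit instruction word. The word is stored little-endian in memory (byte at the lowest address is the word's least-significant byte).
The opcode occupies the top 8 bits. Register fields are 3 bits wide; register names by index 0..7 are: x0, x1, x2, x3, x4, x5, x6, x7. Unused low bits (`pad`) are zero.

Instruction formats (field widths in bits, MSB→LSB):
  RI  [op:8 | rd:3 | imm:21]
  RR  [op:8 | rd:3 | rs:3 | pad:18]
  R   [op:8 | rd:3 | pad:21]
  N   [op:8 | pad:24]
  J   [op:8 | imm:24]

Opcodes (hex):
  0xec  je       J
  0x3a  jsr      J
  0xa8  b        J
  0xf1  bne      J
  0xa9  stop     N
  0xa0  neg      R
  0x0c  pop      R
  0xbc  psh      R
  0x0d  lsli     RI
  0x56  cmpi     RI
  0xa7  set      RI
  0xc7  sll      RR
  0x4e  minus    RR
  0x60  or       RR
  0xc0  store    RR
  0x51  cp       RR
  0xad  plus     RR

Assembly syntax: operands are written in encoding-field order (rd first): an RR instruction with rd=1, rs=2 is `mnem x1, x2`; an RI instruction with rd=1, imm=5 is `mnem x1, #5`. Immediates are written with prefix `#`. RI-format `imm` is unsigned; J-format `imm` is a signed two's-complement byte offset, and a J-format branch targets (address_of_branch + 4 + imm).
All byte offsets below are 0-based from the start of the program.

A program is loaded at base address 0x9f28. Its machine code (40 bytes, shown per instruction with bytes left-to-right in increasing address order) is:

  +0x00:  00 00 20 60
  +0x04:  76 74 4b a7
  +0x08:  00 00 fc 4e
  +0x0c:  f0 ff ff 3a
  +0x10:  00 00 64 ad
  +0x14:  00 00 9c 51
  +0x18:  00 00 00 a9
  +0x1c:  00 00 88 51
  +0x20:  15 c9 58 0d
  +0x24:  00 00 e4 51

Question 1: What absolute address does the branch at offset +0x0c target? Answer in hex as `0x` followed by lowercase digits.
0x9f28

off 0x0c: read f0 ff ff 3a as little → 0x3afffff0
  op=0x3afffff0>>24=0x3a ⇒ jsr (J)
  imm: (w>>0)&0xffffff=0xfffff0 (s24→-16) → #-16
  target = base 0x9f28 + off 0x0c + 4 + imm -16 = 0x9f28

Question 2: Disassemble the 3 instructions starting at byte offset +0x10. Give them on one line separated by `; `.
plus x3, x1; cp x4, x7; stop

off 0x10: read 00 00 64 ad as little → 0xad640000
  op=0xad640000>>24=0xad ⇒ plus (RR)
  rd: (w>>21)&0x7=0x3 → x3
  rs: (w>>18)&0x7=0x1 → x1
off 0x14: read 00 00 9c 51 as little → 0x519c0000
  op=0x519c0000>>24=0x51 ⇒ cp (RR)
  rd: (w>>21)&0x7=0x4 → x4
  rs: (w>>18)&0x7=0x7 → x7
off 0x18: read 00 00 00 a9 as little → 0xa9000000
  op=0xa9000000>>24=0xa9 ⇒ stop (N)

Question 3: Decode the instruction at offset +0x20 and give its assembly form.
+0x20: 15 c9 58 0d ⇒ word 0x0d58c915 (little)
  op=0x0d58c915>>24=0xd ⇒ lsli (RI)
  rd@[23:21]=0x2 ⇒ x2
  imm@[20:0]=0x18c915 ⇒ #1624341

lsli x2, #1624341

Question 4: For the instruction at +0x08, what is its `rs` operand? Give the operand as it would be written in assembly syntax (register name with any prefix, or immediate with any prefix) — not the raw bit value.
@+08  little-endian(00 00 fc 4e) = 0x4efc0000
  top 8b → 0x4e → minus [RR]
  rd@[23:21]=0x7 ⇒ x7
  rs@[20:18]=0x7 ⇒ x7

x7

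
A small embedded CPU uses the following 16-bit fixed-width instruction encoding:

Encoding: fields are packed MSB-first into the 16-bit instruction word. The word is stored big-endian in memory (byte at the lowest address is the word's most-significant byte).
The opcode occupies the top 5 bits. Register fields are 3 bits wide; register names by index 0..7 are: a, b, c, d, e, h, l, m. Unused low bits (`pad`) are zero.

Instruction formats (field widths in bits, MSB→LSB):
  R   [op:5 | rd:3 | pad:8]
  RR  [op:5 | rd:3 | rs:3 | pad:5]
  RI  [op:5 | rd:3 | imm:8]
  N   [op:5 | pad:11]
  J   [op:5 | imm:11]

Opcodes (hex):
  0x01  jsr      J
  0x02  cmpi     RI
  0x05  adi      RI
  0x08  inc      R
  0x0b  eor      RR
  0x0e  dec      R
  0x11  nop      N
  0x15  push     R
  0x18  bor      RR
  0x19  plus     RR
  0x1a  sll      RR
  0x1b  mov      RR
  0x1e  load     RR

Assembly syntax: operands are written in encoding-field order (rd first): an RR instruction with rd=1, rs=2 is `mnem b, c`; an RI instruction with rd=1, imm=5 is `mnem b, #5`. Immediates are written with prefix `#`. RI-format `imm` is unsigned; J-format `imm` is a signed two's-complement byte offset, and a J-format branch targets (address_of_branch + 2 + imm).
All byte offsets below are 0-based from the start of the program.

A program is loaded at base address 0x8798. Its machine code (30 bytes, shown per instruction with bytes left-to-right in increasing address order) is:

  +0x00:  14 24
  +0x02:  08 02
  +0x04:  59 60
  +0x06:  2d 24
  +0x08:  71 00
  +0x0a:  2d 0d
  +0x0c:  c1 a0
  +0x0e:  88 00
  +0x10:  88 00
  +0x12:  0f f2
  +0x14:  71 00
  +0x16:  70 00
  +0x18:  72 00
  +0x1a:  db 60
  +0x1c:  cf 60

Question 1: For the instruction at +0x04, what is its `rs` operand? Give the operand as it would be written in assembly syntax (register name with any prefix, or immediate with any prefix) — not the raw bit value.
d

+0x04: 59 60 ⇒ word 0x5960 (big)
  top 5b → 0xb → eor [RR]
  rd@[10:8]=0x1 ⇒ b
  rs@[7:5]=0x3 ⇒ d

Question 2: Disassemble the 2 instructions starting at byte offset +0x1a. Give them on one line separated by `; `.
off 0x1a: read db 60 as big → 0xdb60
  top 5b → 0x1b → mov [RR]
  rd@[10:8]=0x3 ⇒ d
  rs@[7:5]=0x3 ⇒ d
off 0x1c: read cf 60 as big → 0xcf60
  top 5b → 0x19 → plus [RR]
  rd@[10:8]=0x7 ⇒ m
  rs@[7:5]=0x3 ⇒ d

mov d, d; plus m, d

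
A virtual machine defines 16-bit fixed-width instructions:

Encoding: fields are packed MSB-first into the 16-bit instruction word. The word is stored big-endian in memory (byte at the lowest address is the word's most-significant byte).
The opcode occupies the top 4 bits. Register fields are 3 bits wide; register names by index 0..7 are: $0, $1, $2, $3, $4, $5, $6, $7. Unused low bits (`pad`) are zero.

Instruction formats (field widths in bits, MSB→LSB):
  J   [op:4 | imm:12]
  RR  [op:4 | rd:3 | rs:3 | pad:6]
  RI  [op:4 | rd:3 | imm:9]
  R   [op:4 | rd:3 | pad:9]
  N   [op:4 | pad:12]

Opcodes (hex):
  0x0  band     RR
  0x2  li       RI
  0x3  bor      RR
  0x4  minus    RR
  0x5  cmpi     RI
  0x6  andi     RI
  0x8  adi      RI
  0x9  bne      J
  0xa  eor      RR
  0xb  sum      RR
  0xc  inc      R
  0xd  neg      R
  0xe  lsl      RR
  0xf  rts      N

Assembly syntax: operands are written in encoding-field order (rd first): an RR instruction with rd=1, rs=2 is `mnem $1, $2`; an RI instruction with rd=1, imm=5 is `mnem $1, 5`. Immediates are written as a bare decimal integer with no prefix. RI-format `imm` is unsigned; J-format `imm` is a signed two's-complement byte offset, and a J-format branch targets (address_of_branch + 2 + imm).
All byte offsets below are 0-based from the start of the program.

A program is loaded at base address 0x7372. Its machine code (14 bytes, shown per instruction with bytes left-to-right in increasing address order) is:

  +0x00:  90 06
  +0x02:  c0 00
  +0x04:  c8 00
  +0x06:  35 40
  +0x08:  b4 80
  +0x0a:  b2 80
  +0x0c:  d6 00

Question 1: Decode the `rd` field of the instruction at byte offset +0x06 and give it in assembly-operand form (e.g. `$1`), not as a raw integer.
+0x06: 35 40 ⇒ word 0x3540 (big)
  opcode bits[15:12]=0x3: bor/RR
  rd: (w>>9)&0x7=0x2 → $2
  rs: (w>>6)&0x7=0x5 → $5

$2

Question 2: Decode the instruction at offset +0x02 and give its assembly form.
@+02  big-endian(c0 00) = 0xc000
  top 4b → 0xc → inc [R]
  rd: (w>>9)&0x7=0x0 → $0

inc $0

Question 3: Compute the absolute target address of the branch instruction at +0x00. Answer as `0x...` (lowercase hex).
off 0x00: read 90 06 as big → 0x9006
  op=0x9006>>12=0x9 ⇒ bne (J)
  [11:0] imm=6 = 6
  target = base 0x7372 + off 0x00 + 2 + imm 6 = 0x737a

0x737a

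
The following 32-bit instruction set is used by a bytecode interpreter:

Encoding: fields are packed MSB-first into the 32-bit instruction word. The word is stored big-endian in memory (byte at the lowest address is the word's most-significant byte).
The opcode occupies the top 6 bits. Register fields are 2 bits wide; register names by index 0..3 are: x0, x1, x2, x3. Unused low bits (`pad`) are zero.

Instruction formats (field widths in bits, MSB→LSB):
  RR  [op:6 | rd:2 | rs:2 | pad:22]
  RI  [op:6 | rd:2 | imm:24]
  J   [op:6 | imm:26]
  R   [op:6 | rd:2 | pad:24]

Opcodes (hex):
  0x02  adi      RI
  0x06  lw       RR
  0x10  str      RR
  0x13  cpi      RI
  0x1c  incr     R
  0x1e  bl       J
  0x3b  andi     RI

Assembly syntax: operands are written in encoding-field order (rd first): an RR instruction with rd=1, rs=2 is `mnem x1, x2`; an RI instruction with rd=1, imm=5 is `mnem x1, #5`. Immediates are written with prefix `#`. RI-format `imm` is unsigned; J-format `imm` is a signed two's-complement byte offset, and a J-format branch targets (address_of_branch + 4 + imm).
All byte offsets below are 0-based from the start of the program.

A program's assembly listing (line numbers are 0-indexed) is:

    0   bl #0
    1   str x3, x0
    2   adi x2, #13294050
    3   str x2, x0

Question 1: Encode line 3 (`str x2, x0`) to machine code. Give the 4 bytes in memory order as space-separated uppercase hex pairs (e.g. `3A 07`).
42 00 00 00

L3: str op=0x10:6|rd=2:2|rs=0:2|pad=0:22 ⇒ 0x42000000 ⇒ big 42 00 00 00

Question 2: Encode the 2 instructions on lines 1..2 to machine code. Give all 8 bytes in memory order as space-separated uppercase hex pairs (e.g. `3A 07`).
line 1 (str): pack op=0x10:6|rd=3:2|rs=0:2|pad=0:22 = 0x43000000; big→ 43 00 00 00
line 2 (adi): pack op=0x2:6|rd=2:2|imm=13294050:24 = 0x0acad9e2; big→ 0a ca d9 e2

43 00 00 00 0A CA D9 E2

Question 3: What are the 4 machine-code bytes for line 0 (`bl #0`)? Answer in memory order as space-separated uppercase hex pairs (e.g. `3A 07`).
78 00 00 00

L0: bl op=0x1e:6|imm=0:26 ⇒ 0x78000000 ⇒ big 78 00 00 00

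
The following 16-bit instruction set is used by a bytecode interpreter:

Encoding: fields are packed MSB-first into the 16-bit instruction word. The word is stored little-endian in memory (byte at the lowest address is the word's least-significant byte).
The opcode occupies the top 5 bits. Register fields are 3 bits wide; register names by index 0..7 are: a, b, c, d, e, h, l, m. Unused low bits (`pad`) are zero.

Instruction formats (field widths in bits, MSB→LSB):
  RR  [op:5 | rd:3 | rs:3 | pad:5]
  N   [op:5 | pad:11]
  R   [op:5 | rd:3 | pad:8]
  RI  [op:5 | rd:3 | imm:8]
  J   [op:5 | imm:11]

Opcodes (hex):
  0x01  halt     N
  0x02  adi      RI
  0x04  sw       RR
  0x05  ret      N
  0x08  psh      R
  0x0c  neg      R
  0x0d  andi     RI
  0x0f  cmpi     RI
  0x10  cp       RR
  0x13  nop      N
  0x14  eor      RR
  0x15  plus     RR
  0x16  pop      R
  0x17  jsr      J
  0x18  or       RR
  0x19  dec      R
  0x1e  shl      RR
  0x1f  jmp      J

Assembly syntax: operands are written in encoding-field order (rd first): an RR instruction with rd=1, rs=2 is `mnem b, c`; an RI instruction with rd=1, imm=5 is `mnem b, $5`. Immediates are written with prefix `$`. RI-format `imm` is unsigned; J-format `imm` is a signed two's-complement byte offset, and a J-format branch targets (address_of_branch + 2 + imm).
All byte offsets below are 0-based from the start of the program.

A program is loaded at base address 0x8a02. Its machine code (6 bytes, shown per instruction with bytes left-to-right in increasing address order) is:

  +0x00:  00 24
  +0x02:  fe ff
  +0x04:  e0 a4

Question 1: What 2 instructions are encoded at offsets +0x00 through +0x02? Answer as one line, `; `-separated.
sw e, a; jmp $-2

+0x00: 00 24 ⇒ word 0x2400 (little)
  op=0x2400>>11=0x4 ⇒ sw (RR)
  [10:8] rd=4 = e
  [7:5] rs=0 = a
+0x02: fe ff ⇒ word 0xfffe (little)
  op=0xfffe>>11=0x1f ⇒ jmp (J)
  [10:0] imm=2046 (s11→-2) = $-2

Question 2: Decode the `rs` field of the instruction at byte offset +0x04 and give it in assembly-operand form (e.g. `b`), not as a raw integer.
[04] e0 a4 → 0xa4e0
  top 5b → 0x14 → eor [RR]
  rd: (w>>8)&0x7=0x4 → e
  rs: (w>>5)&0x7=0x7 → m

m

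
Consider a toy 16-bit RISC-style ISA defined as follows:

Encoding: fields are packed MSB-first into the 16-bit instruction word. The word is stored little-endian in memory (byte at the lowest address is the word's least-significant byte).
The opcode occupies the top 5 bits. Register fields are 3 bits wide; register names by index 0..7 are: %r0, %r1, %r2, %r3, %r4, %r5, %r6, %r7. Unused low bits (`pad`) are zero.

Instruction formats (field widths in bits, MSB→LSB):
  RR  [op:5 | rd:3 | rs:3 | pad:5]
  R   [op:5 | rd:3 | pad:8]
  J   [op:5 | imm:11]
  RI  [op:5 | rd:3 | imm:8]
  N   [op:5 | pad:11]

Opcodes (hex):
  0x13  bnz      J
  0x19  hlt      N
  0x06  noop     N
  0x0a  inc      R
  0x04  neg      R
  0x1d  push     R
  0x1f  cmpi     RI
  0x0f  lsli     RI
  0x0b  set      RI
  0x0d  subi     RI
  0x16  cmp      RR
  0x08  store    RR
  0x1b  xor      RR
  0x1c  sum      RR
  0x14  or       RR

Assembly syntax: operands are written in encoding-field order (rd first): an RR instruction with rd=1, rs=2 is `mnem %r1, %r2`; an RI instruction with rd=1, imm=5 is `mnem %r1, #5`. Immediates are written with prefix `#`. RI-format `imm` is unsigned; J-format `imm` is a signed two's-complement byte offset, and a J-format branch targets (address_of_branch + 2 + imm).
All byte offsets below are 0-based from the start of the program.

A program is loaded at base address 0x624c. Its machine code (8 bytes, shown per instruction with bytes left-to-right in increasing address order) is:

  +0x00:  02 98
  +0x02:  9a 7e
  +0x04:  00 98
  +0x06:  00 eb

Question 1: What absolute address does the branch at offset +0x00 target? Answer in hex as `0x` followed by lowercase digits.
+0x00: 02 98 ⇒ word 0x9802 (little)
  top 5b → 0x13 → bnz [J]
  imm: (w>>0)&0x7ff=0x2 → #2
  target = base 0x624c + off 0x00 + 2 + imm 2 = 0x6250

0x6250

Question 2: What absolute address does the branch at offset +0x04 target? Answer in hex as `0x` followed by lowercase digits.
[04] 00 98 → 0x9800
  opcode bits[15:11]=0x13: bnz/J
  imm@[10:0]=0x0 ⇒ #0
  target = base 0x624c + off 0x04 + 2 + imm 0 = 0x6252

0x6252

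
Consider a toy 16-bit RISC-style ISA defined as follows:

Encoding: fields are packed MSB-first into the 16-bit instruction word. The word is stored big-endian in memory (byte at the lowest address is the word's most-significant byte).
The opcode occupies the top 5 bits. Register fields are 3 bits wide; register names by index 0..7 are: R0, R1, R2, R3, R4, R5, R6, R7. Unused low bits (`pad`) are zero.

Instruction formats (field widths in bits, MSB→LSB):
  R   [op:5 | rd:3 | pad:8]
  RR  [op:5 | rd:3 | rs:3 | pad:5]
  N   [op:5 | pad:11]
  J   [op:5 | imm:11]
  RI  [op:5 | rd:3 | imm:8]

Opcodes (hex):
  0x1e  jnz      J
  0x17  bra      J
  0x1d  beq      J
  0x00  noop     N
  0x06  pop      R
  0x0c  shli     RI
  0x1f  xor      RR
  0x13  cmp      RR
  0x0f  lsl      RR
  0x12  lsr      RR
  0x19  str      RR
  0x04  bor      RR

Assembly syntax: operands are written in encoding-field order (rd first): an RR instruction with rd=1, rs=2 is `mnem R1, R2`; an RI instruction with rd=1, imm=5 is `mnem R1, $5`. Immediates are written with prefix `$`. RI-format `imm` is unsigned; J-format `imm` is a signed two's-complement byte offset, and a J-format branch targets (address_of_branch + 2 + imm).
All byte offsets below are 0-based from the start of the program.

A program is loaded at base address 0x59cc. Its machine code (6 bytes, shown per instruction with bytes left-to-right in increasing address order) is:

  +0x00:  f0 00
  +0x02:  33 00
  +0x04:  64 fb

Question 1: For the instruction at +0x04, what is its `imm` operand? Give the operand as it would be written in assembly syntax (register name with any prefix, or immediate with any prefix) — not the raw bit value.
$251

off 0x04: read 64 fb as big → 0x64fb
  top 5b → 0xc → shli [RI]
  rd@[10:8]=0x4 ⇒ R4
  imm@[7:0]=0xfb ⇒ $251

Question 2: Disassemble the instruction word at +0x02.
pop R3

[02] 33 00 → 0x3300
  op=0x3300>>11=0x6 ⇒ pop (R)
  rd: (w>>8)&0x7=0x3 → R3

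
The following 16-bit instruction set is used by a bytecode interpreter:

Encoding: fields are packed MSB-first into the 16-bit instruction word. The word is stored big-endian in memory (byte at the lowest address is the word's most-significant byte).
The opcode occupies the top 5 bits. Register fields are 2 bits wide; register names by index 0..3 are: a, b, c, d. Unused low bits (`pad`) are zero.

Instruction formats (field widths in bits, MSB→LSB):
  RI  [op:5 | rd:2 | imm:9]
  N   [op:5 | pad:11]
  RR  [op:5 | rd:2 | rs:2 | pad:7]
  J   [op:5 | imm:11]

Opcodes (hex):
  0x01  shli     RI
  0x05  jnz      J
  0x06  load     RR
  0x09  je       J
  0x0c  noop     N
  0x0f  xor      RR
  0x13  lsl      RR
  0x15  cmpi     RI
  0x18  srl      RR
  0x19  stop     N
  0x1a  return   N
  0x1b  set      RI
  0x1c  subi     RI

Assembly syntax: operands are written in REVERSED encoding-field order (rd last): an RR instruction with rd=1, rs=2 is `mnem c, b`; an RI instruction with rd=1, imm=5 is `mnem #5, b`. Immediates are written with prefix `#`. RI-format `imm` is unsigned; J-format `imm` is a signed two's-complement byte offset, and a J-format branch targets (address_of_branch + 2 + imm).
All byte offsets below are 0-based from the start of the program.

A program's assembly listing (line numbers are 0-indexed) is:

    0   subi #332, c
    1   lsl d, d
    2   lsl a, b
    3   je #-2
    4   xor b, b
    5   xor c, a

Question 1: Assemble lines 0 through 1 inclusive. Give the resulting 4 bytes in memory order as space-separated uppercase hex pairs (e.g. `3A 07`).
0. subi fields op=0x1c:5|rd=2:2|imm=332:9 → word e54ch → e5 4c
1. lsl fields op=0x13:5|rd=3:2|rs=3:2|pad=0:7 → word 9f80h → 9f 80

E5 4C 9F 80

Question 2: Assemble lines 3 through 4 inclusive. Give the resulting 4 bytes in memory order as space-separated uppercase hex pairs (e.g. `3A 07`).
line 3 (je): pack op=0x9:5|imm=-2:11 = 0x4ffe; big→ 4f fe
line 4 (xor): pack op=0xf:5|rd=1:2|rs=1:2|pad=0:7 = 0x7a80; big→ 7a 80

4F FE 7A 80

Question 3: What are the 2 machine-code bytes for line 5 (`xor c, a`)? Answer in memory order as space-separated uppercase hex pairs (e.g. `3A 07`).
79 00

L5: xor op=0xf:5|rd=0:2|rs=2:2|pad=0:7 ⇒ 0x7900 ⇒ big 79 00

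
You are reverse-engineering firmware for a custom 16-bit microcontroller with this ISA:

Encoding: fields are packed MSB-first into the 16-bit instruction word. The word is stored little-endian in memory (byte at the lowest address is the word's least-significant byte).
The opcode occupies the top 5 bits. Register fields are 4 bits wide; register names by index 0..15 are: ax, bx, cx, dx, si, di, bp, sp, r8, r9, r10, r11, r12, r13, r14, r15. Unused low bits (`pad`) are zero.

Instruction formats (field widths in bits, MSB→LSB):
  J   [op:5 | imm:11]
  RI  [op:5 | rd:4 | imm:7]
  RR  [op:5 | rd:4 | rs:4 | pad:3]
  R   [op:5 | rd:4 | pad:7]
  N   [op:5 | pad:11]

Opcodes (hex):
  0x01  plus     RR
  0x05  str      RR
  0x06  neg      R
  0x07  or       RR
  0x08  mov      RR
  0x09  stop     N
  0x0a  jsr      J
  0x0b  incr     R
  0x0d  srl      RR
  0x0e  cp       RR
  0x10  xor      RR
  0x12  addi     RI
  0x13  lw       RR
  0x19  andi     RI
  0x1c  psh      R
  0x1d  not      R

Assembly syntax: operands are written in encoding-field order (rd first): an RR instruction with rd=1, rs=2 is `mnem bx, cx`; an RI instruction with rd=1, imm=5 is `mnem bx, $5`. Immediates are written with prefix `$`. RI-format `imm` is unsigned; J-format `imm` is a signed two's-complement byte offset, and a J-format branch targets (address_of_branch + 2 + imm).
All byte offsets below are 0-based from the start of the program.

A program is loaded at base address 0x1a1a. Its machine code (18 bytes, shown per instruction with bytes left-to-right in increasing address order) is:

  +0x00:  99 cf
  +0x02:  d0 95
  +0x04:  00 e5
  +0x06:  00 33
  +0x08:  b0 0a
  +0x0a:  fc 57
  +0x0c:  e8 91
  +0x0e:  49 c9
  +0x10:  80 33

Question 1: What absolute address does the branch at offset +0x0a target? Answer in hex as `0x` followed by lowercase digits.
0x1a22

+0x0a: fc 57 ⇒ word 0x57fc (little)
  top 5b → 0xa → jsr [J]
  imm: (w>>0)&0x7ff=0x7fc (s11→-4) → $-4
  target = base 0x1a1a + off 0x0a + 2 + imm -4 = 0x1a22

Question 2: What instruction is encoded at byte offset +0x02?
addi r11, $80

off 0x02: read d0 95 as little → 0x95d0
  op=0x95d0>>11=0x12 ⇒ addi (RI)
  [10:7] rd=11 = r11
  [6:0] imm=80 = $80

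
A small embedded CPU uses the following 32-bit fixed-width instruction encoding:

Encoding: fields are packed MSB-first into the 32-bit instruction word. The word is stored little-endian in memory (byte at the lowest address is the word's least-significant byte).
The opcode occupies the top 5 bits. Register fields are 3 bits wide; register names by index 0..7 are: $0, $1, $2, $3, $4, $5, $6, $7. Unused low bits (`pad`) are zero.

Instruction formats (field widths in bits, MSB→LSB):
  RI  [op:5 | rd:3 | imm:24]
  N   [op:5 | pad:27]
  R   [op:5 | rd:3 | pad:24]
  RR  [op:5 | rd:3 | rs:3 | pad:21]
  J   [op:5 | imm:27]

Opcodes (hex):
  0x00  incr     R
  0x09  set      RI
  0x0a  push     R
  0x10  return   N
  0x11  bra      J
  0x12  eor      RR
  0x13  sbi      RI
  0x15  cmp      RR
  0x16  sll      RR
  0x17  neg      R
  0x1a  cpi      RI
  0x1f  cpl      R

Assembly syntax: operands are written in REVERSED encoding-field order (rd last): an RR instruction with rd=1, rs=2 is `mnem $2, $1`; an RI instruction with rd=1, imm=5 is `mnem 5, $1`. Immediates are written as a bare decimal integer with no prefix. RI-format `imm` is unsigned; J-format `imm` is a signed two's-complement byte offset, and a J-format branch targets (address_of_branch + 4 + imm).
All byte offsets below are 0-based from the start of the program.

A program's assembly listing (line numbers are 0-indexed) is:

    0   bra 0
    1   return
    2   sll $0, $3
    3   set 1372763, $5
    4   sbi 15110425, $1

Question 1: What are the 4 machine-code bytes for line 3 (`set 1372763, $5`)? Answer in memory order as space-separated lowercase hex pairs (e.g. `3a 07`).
3. set fields op=0x9:5|rd=5:3|imm=1372763:24 → word 4d14f25bh → 5b f2 14 4d

5b f2 14 4d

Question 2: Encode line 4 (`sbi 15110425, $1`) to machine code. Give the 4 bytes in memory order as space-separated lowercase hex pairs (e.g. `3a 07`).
19 91 e6 99

line 4 (sbi): pack op=0x13:5|rd=1:3|imm=15110425:24 = 0x99e69119; little→ 19 91 e6 99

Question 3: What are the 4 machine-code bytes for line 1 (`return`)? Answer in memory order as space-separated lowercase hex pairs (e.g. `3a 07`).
00 00 00 80

L1: return op=0x10:5|pad=0:27 ⇒ 0x80000000 ⇒ little 00 00 00 80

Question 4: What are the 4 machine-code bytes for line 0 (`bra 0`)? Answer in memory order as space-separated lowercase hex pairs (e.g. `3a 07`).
00 00 00 88

L0: bra op=0x11:5|imm=0:27 ⇒ 0x88000000 ⇒ little 00 00 00 88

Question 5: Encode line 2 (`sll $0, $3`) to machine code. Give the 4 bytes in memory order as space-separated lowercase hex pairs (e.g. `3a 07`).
2. sll fields op=0x16:5|rd=3:3|rs=0:3|pad=0:21 → word b3000000h → 00 00 00 b3

00 00 00 b3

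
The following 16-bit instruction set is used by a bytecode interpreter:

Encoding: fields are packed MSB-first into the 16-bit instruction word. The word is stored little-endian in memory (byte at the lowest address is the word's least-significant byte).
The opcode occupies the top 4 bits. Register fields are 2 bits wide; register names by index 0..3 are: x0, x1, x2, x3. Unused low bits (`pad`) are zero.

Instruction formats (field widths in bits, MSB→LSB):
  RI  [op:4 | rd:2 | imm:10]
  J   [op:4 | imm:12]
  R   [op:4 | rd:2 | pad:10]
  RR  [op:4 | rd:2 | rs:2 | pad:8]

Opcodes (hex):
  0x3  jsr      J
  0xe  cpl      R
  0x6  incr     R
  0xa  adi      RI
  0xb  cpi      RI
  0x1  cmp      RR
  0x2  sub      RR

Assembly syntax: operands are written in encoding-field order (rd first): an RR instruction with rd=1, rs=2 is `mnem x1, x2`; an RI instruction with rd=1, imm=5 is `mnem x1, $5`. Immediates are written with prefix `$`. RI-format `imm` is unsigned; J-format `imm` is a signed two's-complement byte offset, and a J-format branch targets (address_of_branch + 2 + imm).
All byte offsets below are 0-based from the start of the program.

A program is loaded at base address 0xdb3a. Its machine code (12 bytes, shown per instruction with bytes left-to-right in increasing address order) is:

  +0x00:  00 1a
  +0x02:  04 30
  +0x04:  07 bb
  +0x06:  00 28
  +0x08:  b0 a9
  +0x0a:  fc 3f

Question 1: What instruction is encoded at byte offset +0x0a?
jsr $-4

off 0x0a: read fc 3f as little → 0x3ffc
  opcode bits[15:12]=0x3: jsr/J
  imm@[11:0]=0xffc (s12→-4) ⇒ $-4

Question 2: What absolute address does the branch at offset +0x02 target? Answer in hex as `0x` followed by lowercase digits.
off 0x02: read 04 30 as little → 0x3004
  top 4b → 0x3 → jsr [J]
  imm@[11:0]=0x4 ⇒ $4
  target = base 0xdb3a + off 0x02 + 2 + imm 4 = 0xdb42

0xdb42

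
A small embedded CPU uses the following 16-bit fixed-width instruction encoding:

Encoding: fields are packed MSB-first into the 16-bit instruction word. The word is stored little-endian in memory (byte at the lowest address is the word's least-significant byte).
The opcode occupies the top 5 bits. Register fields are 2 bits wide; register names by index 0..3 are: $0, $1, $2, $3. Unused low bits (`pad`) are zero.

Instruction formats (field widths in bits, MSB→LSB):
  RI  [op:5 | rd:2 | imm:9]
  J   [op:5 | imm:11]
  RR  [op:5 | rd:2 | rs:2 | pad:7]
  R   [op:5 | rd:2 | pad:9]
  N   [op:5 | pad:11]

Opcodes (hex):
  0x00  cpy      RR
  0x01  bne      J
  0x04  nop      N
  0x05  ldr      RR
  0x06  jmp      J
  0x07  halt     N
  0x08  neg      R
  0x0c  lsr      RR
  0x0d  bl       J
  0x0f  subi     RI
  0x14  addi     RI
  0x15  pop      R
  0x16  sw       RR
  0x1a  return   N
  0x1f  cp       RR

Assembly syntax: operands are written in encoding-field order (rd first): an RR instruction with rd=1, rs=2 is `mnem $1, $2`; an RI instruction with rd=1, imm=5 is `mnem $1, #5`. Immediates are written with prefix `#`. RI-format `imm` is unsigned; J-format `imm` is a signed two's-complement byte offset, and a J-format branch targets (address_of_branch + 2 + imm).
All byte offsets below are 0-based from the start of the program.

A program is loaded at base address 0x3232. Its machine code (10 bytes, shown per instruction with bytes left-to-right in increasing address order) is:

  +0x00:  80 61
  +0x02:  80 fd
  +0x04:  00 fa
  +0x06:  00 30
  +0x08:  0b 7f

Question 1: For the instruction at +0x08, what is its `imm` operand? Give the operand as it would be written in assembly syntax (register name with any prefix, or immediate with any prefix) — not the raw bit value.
off 0x08: read 0b 7f as little → 0x7f0b
  top 5b → 0xf → subi [RI]
  [10:9] rd=3 = $3
  [8:0] imm=267 = #267

#267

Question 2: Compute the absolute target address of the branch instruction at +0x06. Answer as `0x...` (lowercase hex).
0x323a

off 0x06: read 00 30 as little → 0x3000
  top 5b → 0x6 → jmp [J]
  imm@[10:0]=0x0 ⇒ #0
  target = base 0x3232 + off 0x06 + 2 + imm 0 = 0x323a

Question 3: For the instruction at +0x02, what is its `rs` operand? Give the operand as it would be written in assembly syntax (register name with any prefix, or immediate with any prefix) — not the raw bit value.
off 0x02: read 80 fd as little → 0xfd80
  opcode bits[15:11]=0x1f: cp/RR
  rd: (w>>9)&0x3=0x2 → $2
  rs: (w>>7)&0x3=0x3 → $3

$3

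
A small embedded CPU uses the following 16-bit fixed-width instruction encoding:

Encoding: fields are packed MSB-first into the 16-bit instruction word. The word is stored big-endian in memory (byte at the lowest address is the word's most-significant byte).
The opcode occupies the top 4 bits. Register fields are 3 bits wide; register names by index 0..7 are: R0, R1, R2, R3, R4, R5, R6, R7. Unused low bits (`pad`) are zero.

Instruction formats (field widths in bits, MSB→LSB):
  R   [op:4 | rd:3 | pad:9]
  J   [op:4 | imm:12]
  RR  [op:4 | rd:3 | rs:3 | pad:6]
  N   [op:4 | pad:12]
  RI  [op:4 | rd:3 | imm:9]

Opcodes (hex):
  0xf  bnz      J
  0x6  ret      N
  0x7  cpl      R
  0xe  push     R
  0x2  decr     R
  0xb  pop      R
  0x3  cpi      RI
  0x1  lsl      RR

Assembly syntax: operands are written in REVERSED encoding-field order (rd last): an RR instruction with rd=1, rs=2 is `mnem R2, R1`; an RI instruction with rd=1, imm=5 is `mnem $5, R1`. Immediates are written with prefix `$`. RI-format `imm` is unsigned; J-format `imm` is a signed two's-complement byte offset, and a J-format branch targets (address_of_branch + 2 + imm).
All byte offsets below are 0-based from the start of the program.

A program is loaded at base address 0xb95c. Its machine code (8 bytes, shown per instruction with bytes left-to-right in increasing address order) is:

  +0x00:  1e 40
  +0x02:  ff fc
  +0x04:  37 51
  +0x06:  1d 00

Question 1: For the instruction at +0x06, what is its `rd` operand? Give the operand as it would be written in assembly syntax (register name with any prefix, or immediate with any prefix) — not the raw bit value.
R6

@+06  big-endian(1d 00) = 0x1d00
  op=0x1d00>>12=0x1 ⇒ lsl (RR)
  rd: (w>>9)&0x7=0x6 → R6
  rs: (w>>6)&0x7=0x4 → R4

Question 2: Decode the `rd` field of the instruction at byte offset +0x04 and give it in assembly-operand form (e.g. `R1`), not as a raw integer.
@+04  big-endian(37 51) = 0x3751
  op=0x3751>>12=0x3 ⇒ cpi (RI)
  rd@[11:9]=0x3 ⇒ R3
  imm@[8:0]=0x151 ⇒ $337

R3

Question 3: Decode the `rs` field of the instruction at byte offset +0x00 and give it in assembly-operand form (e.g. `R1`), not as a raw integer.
R1

@+00  big-endian(1e 40) = 0x1e40
  top 4b → 0x1 → lsl [RR]
  rd: (w>>9)&0x7=0x7 → R7
  rs: (w>>6)&0x7=0x1 → R1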